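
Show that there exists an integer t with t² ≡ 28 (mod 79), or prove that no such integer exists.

There is no such integer.

Apply Euler's criterion with the prime 79: 28 is a quadratic residue iff 28^39 ≡ 1 (mod 79), and a non-residue iff it is ≡ −1.
Repeated squaring mod 79: 28^2 = 784 ≡ 73; 28^4 ≡ 73² = 5329 ≡ 36; 28^8 ≡ 36² = 1296 ≡ 32; 28^16 ≡ 32² = 1024 ≡ 76; 28^32 ≡ 76² = 5776 ≡ 9.
Since 39 = 32 + 4 + 2 + 1, 28^39 ≡ 9 · 36 · 73 · 28; multiplying out mod 79: 9·36 = 324 ≡ 8, then 8·73 = 584 ≡ 31, then 31·28 = 868 ≡ 78. Thus 28^39 ≡ 78 ≡ −1 (mod 79).
The value −1 means 28 is a non-residue modulo 79, so t² ≡ 28 (mod 79) is impossible.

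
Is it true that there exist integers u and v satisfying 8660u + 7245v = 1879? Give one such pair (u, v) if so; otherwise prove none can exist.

Any value of 8660u + 7245v is a multiple of gcd(8660, 7245) = 5.
But 1879 = 5·375 + 4, so 5 ∤ 1879.
Hence no integers u, v satisfy the equation.

No, no such integers exist.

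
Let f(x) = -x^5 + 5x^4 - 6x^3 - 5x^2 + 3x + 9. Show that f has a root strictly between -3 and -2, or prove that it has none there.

No.

The endpoint values f(-3) = 765 and f(-2) = 143 are both positive. Claim: f(x) > 0 for every x in (-3, -2).
Shift to the endpoint -2: with x = -2 − u (0 < u < 1), one computes f(-2 − u) = u^5 + 15u^4 + 86u^3 + 231u^2 + 289u + 143.
All 6 nonzero coefficients of this polynomial in u are positive; hence for u > 0 the value is a sum of positive terms (the constant 143 among them).
So f is strictly positive on (-3, -2); no root exists in the interval.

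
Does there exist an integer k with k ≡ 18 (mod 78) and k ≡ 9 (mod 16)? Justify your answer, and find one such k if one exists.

gcd(78, 16) = 2. If k ≡ 18 (mod 78) and k ≡ 9 (mod 16), then k ≡ 18 (mod 2) and k ≡ 9 (mod 2).
However 18 ≡ 0 and 9 ≡ 1 (mod 2), and 0 ≠ 1.
Therefore no such k exists.

There is no such integer.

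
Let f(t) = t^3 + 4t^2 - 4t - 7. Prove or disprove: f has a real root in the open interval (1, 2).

Such a root exists.

f(1) = -6 and f(2) = 9, which have opposite signs.
As a polynomial, f is continuous on every closed interval.
By the Intermediate Value Theorem f must vanish at some point of (1, 2).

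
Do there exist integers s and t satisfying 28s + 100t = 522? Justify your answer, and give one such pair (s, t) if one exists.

There are no such integers.

gcd(28, 100) = 4, so every integer of the form 28s + 100t is a multiple of 4.
But 522 = 4·130 + 2, so 4 ∤ 522.
Hence no integers s, t satisfy the equation.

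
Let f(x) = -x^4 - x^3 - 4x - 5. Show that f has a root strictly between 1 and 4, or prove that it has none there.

f(1) = -11 and f(4) = -341, both negative, so a sign-change argument is unavailable; we show f keeps this sign on the whole interval.
Shift to the endpoint 1: with x = 1 + u (0 < u < 3), one computes f(1 + u) = -u^4 - 5u^3 - 9u^2 - 11u - 11.
The nonzero coefficients here are all negative, so for u > 0 every term is negative (or zero), and the constant term -11 is strictly negative.
Therefore f(x) < 0 throughout (1, 4), and f has no zero there.

f has no root in that interval.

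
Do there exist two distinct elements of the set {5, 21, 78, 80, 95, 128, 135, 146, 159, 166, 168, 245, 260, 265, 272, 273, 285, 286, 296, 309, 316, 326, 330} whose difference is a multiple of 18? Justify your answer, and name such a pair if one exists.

5 and 95 are such a pair.

Both 5 and 95 leave remainder 5 on division by 18; their difference 90 = 5·18 is a multiple of 18.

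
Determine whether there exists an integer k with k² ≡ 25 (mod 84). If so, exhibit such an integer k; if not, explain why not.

k = 47

k = 47 works: 47² = 2209, and 2209 − 25 = 2184 = 26·84.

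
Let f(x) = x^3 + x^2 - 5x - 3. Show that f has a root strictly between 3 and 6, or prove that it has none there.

The endpoint values f(3) = 18 and f(6) = 219 are both positive. Claim: f(x) > 0 for every x in (3, 6).
Shift to the endpoint 3: with x = 3 + u (0 < u < 3), one computes f(3 + u) = u^3 + 10u^2 + 28u + 18.
All 4 nonzero coefficients of this polynomial in u are positive; hence for u > 0 the value is a sum of positive terms (the constant 18 among them).
Therefore f(x) > 0 throughout (3, 6), and f has no zero there.

f has no root in that interval.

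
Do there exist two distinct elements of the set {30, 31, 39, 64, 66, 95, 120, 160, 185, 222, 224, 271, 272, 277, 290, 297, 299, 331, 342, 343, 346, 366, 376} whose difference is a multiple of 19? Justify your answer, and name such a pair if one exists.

Both 30 and 277 leave remainder 11 on division by 19; their difference 247 = 13·19 is a multiple of 19.

Yes: 30 and 277.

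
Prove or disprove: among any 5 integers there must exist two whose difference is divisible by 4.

Partition the integers by their residue mod 4; there are 4 classes.
With 5 integers and only 4 classes, the pigeonhole principle forces two of them, say a and b, into the same class.
Their difference a − b is then a multiple of 4.

True.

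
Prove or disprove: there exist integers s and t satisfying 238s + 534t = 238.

s = 1, t = 0

Since gcd(238, 534) = 2 and 238 = 2·119, Bézout's identity guarantees a solution.
Dividing through by 2 reduces the equation to 119s + 267t = 119.
Euclidean algorithm: 267 = 2·119 + 29, 119 = 4·29 + 3, 29 = 9·3 + 2, 3 = 1·2 + 1, 2 = 2·1 + 0.
Unwinding: 1 = 3 − 1·2 = 3 − (29 − 9·3) = −29 + 10·3 = −29 + 10·(119 − 4·29) = 10·119 − 41·29 = 10·119 − 41·(267 − 2·119) = −41·267 + 92·119, i.e. 119·92 + 267·(-41) = 1.
Scaling by 119 gives the particular solution (s, t) = (10948, -4879).
Subtracting 41·267 from s and adding 41·119 to t gives the tidier solution (1, 0).
Check: 238·1 + 534·0 = 238 + 0 = 238. ✓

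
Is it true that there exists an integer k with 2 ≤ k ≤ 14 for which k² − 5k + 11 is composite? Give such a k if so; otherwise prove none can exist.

At k = 7: 7² − 5·7 + 11 = 25 = 5·5, which is composite.

k = 7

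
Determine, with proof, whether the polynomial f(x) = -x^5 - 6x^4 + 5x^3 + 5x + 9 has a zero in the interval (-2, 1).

Yes, f has a root in the interval.

f(-2) = -105 and f(1) = 12, which have opposite signs.
Since f is a polynomial it is continuous on [-2, 1].
By the Intermediate Value Theorem, f takes the value 0 somewhere in the open interval.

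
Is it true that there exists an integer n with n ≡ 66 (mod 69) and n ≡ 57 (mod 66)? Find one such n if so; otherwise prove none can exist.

n = 1377

The moduli are not coprime: gcd(69, 66) = 3. Compatibility requires 3 ∣ (57 − 66) = -9, which holds, so solutions exist.
Write n = 66 + 69t. Then 69t ≡ 57 − 66 ≡ 57 (mod 66); dividing through by 3 gives 23t ≡ 19 (mod 22).
23 ≡ 1 (mod 22), so this reads 1t ≡ 19 (mod 22). So t ≡ 19 (mod 22).
Then n = 66 + 69·19 = 1377.
Indeed 1377 ≡ 66 (mod 69) and 1377 ≡ 57 (mod 66).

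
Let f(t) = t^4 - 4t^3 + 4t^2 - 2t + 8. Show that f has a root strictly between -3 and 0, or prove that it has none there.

No.

The endpoint values f(-3) = 239 and f(0) = 8 are both positive. Claim: f(t) > 0 for every t in (-3, 0).
Shift to the endpoint 0: with t = −u (0 < u < 3), one computes f(−u) = u^4 + 4u^3 + 4u^2 + 2u + 8.
All 5 nonzero coefficients of this polynomial in u are positive; hence for u > 0 the value is a sum of positive terms (the constant 8 among them).
So f is strictly positive on (-3, 0); no root exists in the interval.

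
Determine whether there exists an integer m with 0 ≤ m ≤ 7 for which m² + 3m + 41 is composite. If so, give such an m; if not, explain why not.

At m = 6: 6² + 3·6 + 41 = 95 = 5·19, which is composite.

m = 6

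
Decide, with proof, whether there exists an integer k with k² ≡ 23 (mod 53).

Apply Euler's criterion with the prime 53: 23 is a quadratic residue iff 23^26 ≡ 1 (mod 53), and a non-residue iff it is ≡ −1.
Repeated squaring mod 53: 23^2 = 529 ≡ 52; 23^4 ≡ 52² = 2704 ≡ 1; 23^8 ≡ 1² = 1 ≡ 1; 23^16 ≡ 1² = 1 ≡ 1.
Since 26 = 16 + 8 + 2, 23^26 ≡ 1 · 1 · 52; multiplying out mod 53: 1·1 = 1 ≡ 1, then 1·52 = 52 ≡ 52. Thus 23^26 ≡ 52 ≡ −1 (mod 53).
By Euler's criterion 23 is a quadratic non-residue mod 53: no k satisfies k² ≡ 23 (mod 53).

No, no such integer exists.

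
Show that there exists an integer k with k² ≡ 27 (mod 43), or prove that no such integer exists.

43 is prime, so by Euler's criterion 27 is a square mod 43 iff 27^((43−1)/2) = 27^21 ≡ 1 (mod 43).
Repeated squaring mod 43: 27^2 = 729 ≡ 41; 27^4 ≡ 41² = 1681 ≡ 4; 27^8 ≡ 4² = 16 ≡ 16; 27^16 ≡ 16² = 256 ≡ 41.
Since 21 = 16 + 4 + 1, 27^21 ≡ 41 · 4 · 27; multiplying out mod 43: 41·4 = 164 ≡ 35, then 35·27 = 945 ≡ 42. Thus 27^21 ≡ 42 ≡ −1 (mod 43).
By Euler's criterion 27 is a quadratic non-residue mod 43: no k satisfies k² ≡ 27 (mod 43).

There is no such integer.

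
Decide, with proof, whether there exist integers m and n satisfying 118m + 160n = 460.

Since gcd(118, 160) = 2 and 460 = 2·230, Bézout's identity guarantees a solution.
Dividing through by 2 reduces the equation to 59m + 80n = 230.
Dividing repeatedly: 80 = 1·59 + 21, 59 = 2·21 + 17, 21 = 1·17 + 4, 17 = 4·4 + 1, 4 = 4·1 + 0.
Unwinding: 1 = 17 − 4·4 = 17 − 4·(21 − 1·17) = −4·21 + 5·17 = −4·21 + 5·(59 − 2·21) = 5·59 − 14·21 = 5·59 − 14·(80 − 1·59) = −14·80 + 19·59, i.e. 59·19 + 80·(-14) = 1.
Times 230: 59·4370 + 80·(-3220) = 230, so (4370, -3220) solves it.
Shifting by a multiple of (80, −59) keeps it a solution: m = 4370 − 54·80 = 50, n = -3220 + 54·59 = -34.
Check: 118·50 + 160·(-34) = 5900 − 5440 = 460. ✓

m = 50, n = -34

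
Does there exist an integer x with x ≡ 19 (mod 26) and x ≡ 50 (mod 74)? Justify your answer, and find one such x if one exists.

gcd(26, 74) = 2. If x ≡ 19 (mod 26) and x ≡ 50 (mod 74), then x ≡ 19 (mod 2) and x ≡ 50 (mod 2).
These are incompatible: 19 − 50 = -31 is not divisible by 2.
Hence the system has no solution.

No, no such integer exists.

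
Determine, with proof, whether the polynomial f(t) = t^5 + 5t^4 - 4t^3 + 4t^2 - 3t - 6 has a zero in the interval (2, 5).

The endpoint values f(2) = 84 and f(5) = 5829 are both positive. Claim: f(t) > 0 for every t in (2, 5).
Substitute t = 2 + u, where 0 < u < 3 on the interval. Expanding, f(2 + u) = u^5 + 15u^4 + 76u^3 + 180u^2 + 205u + 84.
The nonzero coefficients here are all positive, so for u > 0 every term is positive (or zero), and the constant term 84 is strictly positive.
Therefore f(t) > 0 throughout (2, 5), and f has no zero there.

No such root exists.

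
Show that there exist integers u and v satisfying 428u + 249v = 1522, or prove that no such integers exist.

Since gcd(428, 249) = 1, every integer is an integer combination of 428 and 249.
Run the Euclidean algorithm on 428 and 249: 428 = 1·249 + 179, 249 = 1·179 + 70, 179 = 2·70 + 39, 70 = 1·39 + 31, 39 = 1·31 + 8, 31 = 3·8 + 7, 8 = 1·7 + 1, 7 = 7·1 + 0.
Working back up the chain: 1 = 8 − 1·7 = 8 − (31 − 3·8) = −31 + 4·8 = −31 + 4·(39 − 1·31) = 4·39 − 5·31 = 4·39 − 5·(70 − 1·39) = −5·70 + 9·39 = −5·70 + 9·(179 − 2·70) = 9·179 − 23·70 = 9·179 − 23·(249 − 1·179) = −23·249 + 32·179 = −23·249 + 32·(428 − 1·249) = 32·428 − 55·249. So 428·32 + 249·(-55) = 1.
Times 1522: 428·48704 + 249·(-83710) = 1522, so (48704, -83710) solves it.
Subtracting 195·249 from u and adding 195·428 to v gives the tidier solution (149, -250).
Indeed 428·149 + 249·(-250) = 63772 − 62250 = 1522.

u = 149, v = -250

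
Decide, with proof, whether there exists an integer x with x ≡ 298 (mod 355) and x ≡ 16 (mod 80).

No, no such integer exists.

Reduce both congruences modulo 5, which divides 355 and 80: they say x ≡ 298 (mod 5) and x ≡ 16 (mod 5).
But 298 mod 5 = 3 while 16 mod 5 = 1, a contradiction.
Therefore no such x exists.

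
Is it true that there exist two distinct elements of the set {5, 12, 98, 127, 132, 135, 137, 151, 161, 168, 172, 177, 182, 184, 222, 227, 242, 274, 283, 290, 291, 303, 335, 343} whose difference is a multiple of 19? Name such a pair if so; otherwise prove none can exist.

5 mod 19 = 5 and 290 mod 19 = 5, so 290 − 5 = 285 = 15·19.

The pair (5, 290) works.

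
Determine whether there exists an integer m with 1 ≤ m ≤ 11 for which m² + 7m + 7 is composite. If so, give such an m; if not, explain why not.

m = 1

At m = 1: 1² + 7·1 + 7 = 15 = 3·5, which is composite.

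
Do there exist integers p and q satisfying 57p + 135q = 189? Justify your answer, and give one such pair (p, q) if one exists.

p = 27, q = -10

Every value of 57p + 135q is a multiple of gcd(57, 135) = 3; since 3 ∣ 189, solutions exist.
Dividing through by 3 reduces the equation to 19p + 45q = 63.
Euclidean algorithm: 45 = 2·19 + 7, 19 = 2·7 + 5, 7 = 1·5 + 2, 5 = 2·2 + 1, 2 = 2·1 + 0.
Working back up the chain: 1 = 5 − 2·2 = 5 − 2·(7 − 1·5) = −2·7 + 3·5 = −2·7 + 3·(19 − 2·7) = 3·19 − 8·7 = 3·19 − 8·(45 − 2·19) = −8·45 + 19·19. So 19·19 + 45·(-8) = 1.
Times 63: 19·1197 + 45·(-504) = 63, so (1197, -504) solves it.
The general solution is p = 1197 + 45k, q = -504 − 19k; taking k = -26 gives the smaller pair p = 27, q = -10.
Check: 57·27 + 135·(-10) = 1539 − 1350 = 189. ✓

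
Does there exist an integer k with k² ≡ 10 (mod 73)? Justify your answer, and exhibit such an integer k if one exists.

Apply Euler's criterion with the prime 73: 10 is a quadratic residue iff 10^36 ≡ 1 (mod 73), and a non-residue iff it is ≡ −1.
Repeated squaring mod 73: 10^2 = 100 ≡ 27; 10^4 ≡ 27² = 729 ≡ 72; 10^8 ≡ 72² = 5184 ≡ 1; 10^16 ≡ 1² = 1 ≡ 1; 10^32 ≡ 1² = 1 ≡ 1.
Since 36 = 32 + 4, 10^36 ≡ 1 · 72; multiplying out mod 73: 1·72 = 72 ≡ 72. Thus 10^36 ≡ 72 ≡ −1 (mod 73).
By Euler's criterion 10 is a quadratic non-residue mod 73: no k satisfies k² ≡ 10 (mod 73).

No, no such integer exists.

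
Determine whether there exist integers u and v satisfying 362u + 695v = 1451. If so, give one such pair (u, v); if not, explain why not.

u = 148, v = -75

Since gcd(362, 695) = 1, every integer is an integer combination of 362 and 695.
Run the Euclidean algorithm on 695 and 362: 695 = 1·362 + 333, 362 = 1·333 + 29, 333 = 11·29 + 14, 29 = 2·14 + 1, 14 = 14·1 + 0.
Working back up the chain: 1 = 29 − 2·14 = 29 − 2·(333 − 11·29) = −2·333 + 23·29 = −2·333 + 23·(362 − 1·333) = 23·362 − 25·333 = 23·362 − 25·(695 − 1·362) = −25·695 + 48·362. So 362·48 + 695·(-25) = 1.
Times 1451: 362·69648 + 695·(-36275) = 1451, so (69648, -36275) solves it.
Shifting by a multiple of (695, −362) keeps it a solution: u = 69648 − 100·695 = 148, v = -36275 + 100·362 = -75.
Check: 362·148 + 695·(-75) = 53576 − 52125 = 1451. ✓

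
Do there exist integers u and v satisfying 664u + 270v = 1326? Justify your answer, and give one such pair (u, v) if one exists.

Every value of 664u + 270v is a multiple of gcd(664, 270) = 2; since 2 ∣ 1326, solutions exist.
Dividing through by 2 reduces the equation to 332u + 135v = 663.
Run the Euclidean algorithm on 332 and 135: 332 = 2·135 + 62, 135 = 2·62 + 11, 62 = 5·11 + 7, 11 = 1·7 + 4, 7 = 1·4 + 3, 4 = 1·3 + 1, 3 = 3·1 + 0.
Back-substituting, 1 = 4 − 1·3 = 4 − (7 − 1·4) = −7 + 2·4 = −7 + 2·(11 − 1·7) = 2·11 − 3·7 = 2·11 − 3·(62 − 5·11) = −3·62 + 17·11 = −3·62 + 17·(135 − 2·62) = 17·135 − 37·62 = 17·135 − 37·(332 − 2·135) = −37·332 + 91·135; that is, 332·(-37) + 135·91 = 1.
Multiplying through by 663: u = (-37)·663 = -24531, v = 91·663 = 60333 is a solution.
Adding 182·135 to u and subtracting 182·332 from v gives the tidier solution (39, -91).
Indeed 664·39 + 270·(-91) = 25896 − 24570 = 1326.

u = 39, v = -91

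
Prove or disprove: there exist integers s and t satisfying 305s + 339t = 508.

s = 5, t = -3

305 and 339 are coprime, so 305s + 339t ranges over all of ℤ.
Euclidean algorithm: 339 = 1·305 + 34, 305 = 8·34 + 33, 34 = 1·33 + 1, 33 = 33·1 + 0.
Back-substituting, 1 = 34 − 1·33 = 34 − (305 − 8·34) = −305 + 9·34 = −305 + 9·(339 − 1·305) = 9·339 − 10·305; that is, 305·(-10) + 339·9 = 1.
Times 508: 305·(-5080) + 339·4572 = 508, so (-5080, 4572) solves it.
Shifting by a multiple of (339, −305) keeps it a solution: s = -5080 + 15·339 = 5, t = 4572 − 15·305 = -3.
Check: 305·5 + 339·(-3) = 1525 − 1017 = 508. ✓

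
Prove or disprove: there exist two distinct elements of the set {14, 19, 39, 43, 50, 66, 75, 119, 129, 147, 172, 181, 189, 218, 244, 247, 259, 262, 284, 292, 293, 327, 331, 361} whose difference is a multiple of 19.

Yes: 14 and 147.

Both 14 and 147 leave remainder 14 on division by 19; their difference 133 = 7·19 is a multiple of 19.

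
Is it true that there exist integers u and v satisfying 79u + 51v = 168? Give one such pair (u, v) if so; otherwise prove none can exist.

u = 6, v = -6

Since gcd(79, 51) = 1, every integer is an integer combination of 79 and 51.
Euclidean algorithm: 79 = 1·51 + 28, 51 = 1·28 + 23, 28 = 1·23 + 5, 23 = 4·5 + 3, 5 = 1·3 + 2, 3 = 1·2 + 1, 2 = 2·1 + 0.
Working back up the chain: 1 = 3 − 1·2 = 3 − (5 − 1·3) = −5 + 2·3 = −5 + 2·(23 − 4·5) = 2·23 − 9·5 = 2·23 − 9·(28 − 1·23) = −9·28 + 11·23 = −9·28 + 11·(51 − 1·28) = 11·51 − 20·28 = 11·51 − 20·(79 − 1·51) = −20·79 + 31·51. So 79·(-20) + 51·31 = 1.
Scaling by 168 gives the particular solution (u, v) = (-3360, 5208).
Shifting by a multiple of (51, −79) keeps it a solution: u = -3360 + 66·51 = 6, v = 5208 − 66·79 = -6.
Indeed 79·6 + 51·(-6) = 474 − 306 = 168.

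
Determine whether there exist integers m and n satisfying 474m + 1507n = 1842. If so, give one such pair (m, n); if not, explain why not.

m = 786, n = -246

474 and 1507 are coprime, so 474m + 1507n ranges over all of ℤ.
Run the Euclidean algorithm on 1507 and 474: 1507 = 3·474 + 85, 474 = 5·85 + 49, 85 = 1·49 + 36, 49 = 1·36 + 13, 36 = 2·13 + 10, 13 = 1·10 + 3, 10 = 3·3 + 1, 3 = 3·1 + 0.
Working back up the chain: 1 = 10 − 3·3 = 10 − 3·(13 − 1·10) = −3·13 + 4·10 = −3·13 + 4·(36 − 2·13) = 4·36 − 11·13 = 4·36 − 11·(49 − 1·36) = −11·49 + 15·36 = −11·49 + 15·(85 − 1·49) = 15·85 − 26·49 = 15·85 − 26·(474 − 5·85) = −26·474 + 145·85 = −26·474 + 145·(1507 − 3·474) = 145·1507 − 461·474. So 474·(-461) + 1507·145 = 1.
Multiplying through by 1842: m = (-461)·1842 = -849162, n = 145·1842 = 267090 is a solution.
The general solution is m = -849162 + 1507k, n = 267090 − 474k; taking k = 564 gives the smaller pair m = 786, n = -246.
Indeed 474·786 + 1507·(-246) = 372564 − 370722 = 1842.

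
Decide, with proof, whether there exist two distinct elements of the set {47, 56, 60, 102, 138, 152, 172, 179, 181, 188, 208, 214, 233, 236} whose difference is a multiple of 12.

The pair (47, 179) works.

Both 47 and 179 leave remainder 11 on division by 12; their difference 132 = 11·12 is a multiple of 12.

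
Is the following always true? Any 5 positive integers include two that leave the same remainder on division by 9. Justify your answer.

No, the set {1, 2, 3, 4, 5} is a counterexample.

Try 5 consecutive integers, 1, 2, …, 5. Their remainders mod 9 are 1, 2, 3, 4, 5 — pairwise different, as any 5 ≤ 9 consecutive integers have distinct residues.
So no two of them leave the same remainder on division by 9; the claim fails for this set.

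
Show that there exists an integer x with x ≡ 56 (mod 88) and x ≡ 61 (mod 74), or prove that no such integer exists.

No, no such integer exists.

gcd(88, 74) = 2. If x ≡ 56 (mod 88) and x ≡ 61 (mod 74), then x ≡ 56 (mod 2) and x ≡ 61 (mod 2).
These are incompatible: 56 − 61 = -5 is not divisible by 2.
Hence the system has no solution.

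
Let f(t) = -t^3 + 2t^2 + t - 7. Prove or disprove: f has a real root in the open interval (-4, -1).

Yes, f has a root in the interval.

f(-4) = 85 and f(-1) = -5, which have opposite signs.
As a polynomial, f is continuous on every closed interval.
By the Intermediate Value Theorem, f takes the value 0 somewhere in the open interval.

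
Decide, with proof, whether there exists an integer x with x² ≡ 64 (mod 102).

x = 26 works: 26² = 676, and 676 − 64 = 612 = 6·102.

x = 26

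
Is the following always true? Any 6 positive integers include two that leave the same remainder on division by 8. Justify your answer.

No, the set {39, 40, 41, 42, 43, 44} is a counterexample.

Try 6 consecutive integers, 39, 40, …, 44. Their remainders mod 8 are 7, 0, 1, 2, 3, 4 — pairwise different, as any 6 ≤ 8 consecutive integers have distinct residues.
So no two of them leave the same remainder on division by 8; the claim fails for this set.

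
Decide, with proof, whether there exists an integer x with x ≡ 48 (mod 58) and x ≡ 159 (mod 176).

gcd(58, 176) = 2. If x ≡ 48 (mod 58) and x ≡ 159 (mod 176), then x ≡ 48 (mod 2) and x ≡ 159 (mod 2).
But 48 mod 2 = 0 while 159 mod 2 = 1, a contradiction.
So no integer satisfies both congruences.

No, no such integer exists.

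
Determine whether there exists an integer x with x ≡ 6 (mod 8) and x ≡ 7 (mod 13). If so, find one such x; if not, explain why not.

x = 46

gcd(8, 13) = 1, so the Chinese Remainder Theorem guarantees exactly one residue class mod 104 satisfying both.
Any solution of the first congruence is x = 6 + 8t; substituting into the second, 8t ≡ 7 − 6 ≡ 1 (mod 13).
Since 8·5 = 40 = 3·13 + 1, the inverse of 8 mod 13 is 5.
Therefore t ≡ 5·1 = 5 (mod 13).
Taking t = 5 gives x = 6 + 8·5 = 46.
Indeed 46 ≡ 6 (mod 8) and 46 ≡ 7 (mod 13).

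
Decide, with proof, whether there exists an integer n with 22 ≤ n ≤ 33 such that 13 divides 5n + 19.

n = 30

n = 30 works, since 5·30 + 19 = 169 = 13·13.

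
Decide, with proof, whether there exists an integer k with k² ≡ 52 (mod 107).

k = 42

Take k = 42. Then 42² = 1764 = 16·107 + 52, so 42² ≡ 52 (mod 107).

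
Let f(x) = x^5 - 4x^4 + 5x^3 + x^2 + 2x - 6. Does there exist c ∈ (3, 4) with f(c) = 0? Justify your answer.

The endpoint values f(3) = 63 and f(4) = 338 are both positive. Claim: f(x) > 0 for every x in (3, 4).
Substitute x = 3 + u, where 0 < u < 1 on the interval. Expanding, f(3 + u) = u^5 + 11u^4 + 47u^3 + 100u^2 + 116u + 63.
The nonzero coefficients here are all positive, so for u > 0 every term is positive (or zero), and the constant term 63 is strictly positive.
Therefore f(x) > 0 throughout (3, 4), and f has no zero there.

No such root exists.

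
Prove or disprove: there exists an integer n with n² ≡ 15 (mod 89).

89 is prime, so by Euler's criterion 15 is a square mod 89 iff 15^((89−1)/2) = 15^44 ≡ 1 (mod 89).
Squaring successively (mod 89): 15^2 = 225 ≡ 47; 15^4 ≡ 47² = 2209 ≡ 73; 15^8 ≡ 73² = 5329 ≡ 78; 15^16 ≡ 78² = 6084 ≡ 32; 15^32 ≡ 32² = 1024 ≡ 45.
Since 44 = 32 + 8 + 4, 15^44 ≡ 45 · 78 · 73; multiplying out mod 89: 45·78 = 3510 ≡ 39, then 39·73 = 2847 ≡ 88. Thus 15^44 ≡ 88 ≡ −1 (mod 89).
By Euler's criterion 15 is a quadratic non-residue mod 89: no n satisfies n² ≡ 15 (mod 89).

No such integer exists.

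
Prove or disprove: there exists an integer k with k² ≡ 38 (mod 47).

No such integer exists.

47 is prime, so by Euler's criterion 38 is a square mod 47 iff 38^((47−1)/2) = 38^23 ≡ 1 (mod 47).
Repeated squaring mod 47: 38^2 = 1444 ≡ 34; 38^4 ≡ 34² = 1156 ≡ 28; 38^8 ≡ 28² = 784 ≡ 32; 38^16 ≡ 32² = 1024 ≡ 37.
Since 23 = 16 + 4 + 2 + 1, 38^23 ≡ 37 · 28 · 34 · 38; multiplying out mod 47: 37·28 = 1036 ≡ 2, then 2·34 = 68 ≡ 21, then 21·38 = 798 ≡ 46. Thus 38^23 ≡ 46 ≡ −1 (mod 47).
The value −1 means 38 is a non-residue modulo 47, so k² ≡ 38 (mod 47) is impossible.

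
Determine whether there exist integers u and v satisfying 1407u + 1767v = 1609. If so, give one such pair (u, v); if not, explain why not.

No such integers exist.

gcd(1407, 1767) = 3, so every integer of the form 1407u + 1767v is a multiple of 3.
But 1609 is not a multiple of 3 (it leaves remainder 1).
Hence no integers u, v satisfy the equation.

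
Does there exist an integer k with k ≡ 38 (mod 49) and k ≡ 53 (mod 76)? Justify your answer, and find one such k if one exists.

gcd(49, 76) = 1, so the Chinese Remainder Theorem guarantees exactly one residue class mod 3724 satisfying both.
Any solution of the first congruence is k = 38 + 49t; substituting into the second, 49t ≡ 53 − 38 ≡ 15 (mod 76).
To invert 49 modulo 76: 76 = 1·49 + 27, 49 = 1·27 + 22, 27 = 1·22 + 5, 22 = 4·5 + 2, 5 = 2·2 + 1, 2 = 2·1 + 0, and unwinding, 1 = 5 − 2·2 = 5 − 2·(22 − 4·5) = −2·22 + 9·5 = −2·22 + 9·(27 − 1·22) = 9·27 − 11·22 = 9·27 − 11·(49 − 1·27) = −11·49 + 20·27 = −11·49 + 20·(76 − 1·49) = 20·76 − 31·49. Thus 49⁻¹ ≡ -31 ≡ 45 (mod 76).
Therefore t ≡ 45·15 = 675 ≡ 67 (mod 76).
Taking t = 67 gives k = 38 + 49·67 = 3321.
Verify: 3321 = 67·49 + 38 and 3321 = 43·76 + 53. ✓

k = 3321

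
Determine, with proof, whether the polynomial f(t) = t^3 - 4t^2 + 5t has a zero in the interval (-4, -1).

f(-4) = -148 and f(-1) = -10, both negative, so a sign-change argument is unavailable; we show f keeps this sign on the whole interval.
Substitute t = -1 − u, where 0 < u < 3 on the interval. Expanding, f(-1 − u) = -u^3 - 7u^2 - 16u - 10.
The nonzero coefficients here are all negative, so for u > 0 every term is negative (or zero), and the constant term -10 is strictly negative.
Therefore f(t) < 0 throughout (-4, -1), and f has no zero there.

No.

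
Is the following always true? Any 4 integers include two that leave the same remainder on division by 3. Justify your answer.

True.

Each integer lies in one of the 3 residue classes modulo 3.
With 4 integers and only 3 classes, the pigeonhole principle forces two of them, say a and b, into the same class.
That is, a and b leave the same remainder on division by 3, as claimed.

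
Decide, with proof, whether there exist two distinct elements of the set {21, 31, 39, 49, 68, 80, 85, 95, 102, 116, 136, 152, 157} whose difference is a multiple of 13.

No such pair exists.

Two integers differ by a multiple of 13 exactly when they have the same residue mod 13. The residues are 21↦8, 31↦5, 39↦0, 49↦10, 68↦3, 80↦2, 85↦7, 95↦4, 102↦11, 116↦12, 136↦6, 152↦9, 157↦1.
No residue repeats among the 13 elements, so no pair has difference ≡ 0 (mod 13).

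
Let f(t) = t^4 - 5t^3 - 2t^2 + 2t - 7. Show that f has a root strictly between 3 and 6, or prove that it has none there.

f(3) = -73 and f(6) = 149, which have opposite signs.
As a polynomial, f is continuous on every closed interval.
By the Intermediate Value Theorem, f takes the value 0 somewhere in the open interval.

Yes, f has a root in the interval.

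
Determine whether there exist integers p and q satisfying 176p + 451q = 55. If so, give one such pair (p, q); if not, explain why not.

p = 8, q = -3

Since gcd(176, 451) = 11 and 55 = 11·5, Bézout's identity guarantees a solution.
Dividing through by 11 reduces the equation to 16p + 41q = 5.
Euclidean algorithm: 41 = 2·16 + 9, 16 = 1·9 + 7, 9 = 1·7 + 2, 7 = 3·2 + 1, 2 = 2·1 + 0.
Working back up the chain: 1 = 7 − 3·2 = 7 − 3·(9 − 1·7) = −3·9 + 4·7 = −3·9 + 4·(16 − 1·9) = 4·16 − 7·9 = 4·16 − 7·(41 − 2·16) = −7·41 + 18·16. So 16·18 + 41·(-7) = 1.
Times 5: 16·90 + 41·(-35) = 5, so (90, -35) solves it.
Shifting by a multiple of (41, −16) keeps it a solution: p = 90 − 2·41 = 8, q = -35 + 2·16 = -3.
Indeed 176·8 + 451·(-3) = 1408 − 1353 = 55.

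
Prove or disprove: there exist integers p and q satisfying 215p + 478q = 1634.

Since gcd(215, 478) = 1, every integer is an integer combination of 215 and 478.
Dividing repeatedly: 478 = 2·215 + 48, 215 = 4·48 + 23, 48 = 2·23 + 2, 23 = 11·2 + 1, 2 = 2·1 + 0.
Back-substituting, 1 = 23 − 11·2 = 23 − 11·(48 − 2·23) = −11·48 + 23·23 = −11·48 + 23·(215 − 4·48) = 23·215 − 103·48 = 23·215 − 103·(478 − 2·215) = −103·478 + 229·215; that is, 215·229 + 478·(-103) = 1.
Multiplying through by 1634: p = 229·1634 = 374186, q = (-103)·1634 = -168302 is a solution.
Subtracting 782·478 from p and adding 782·215 to q gives the tidier solution (390, -172).
Indeed 215·390 + 478·(-172) = 83850 − 82216 = 1634.

p = 390, q = -172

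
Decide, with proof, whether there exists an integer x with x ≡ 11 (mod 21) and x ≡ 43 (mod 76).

Since 21 and 76 share no common factor, CRT says the pair of congruences has a solution (unique mod 1596).
Write x = 11 + 21t and require 11 + 21t ≡ 43 (mod 76), i.e. 21t ≡ 32 (mod 76).
Invert 21 mod 76 by the Euclidean algorithm: 76 = 3·21 + 13, 21 = 1·13 + 8, 13 = 1·8 + 5, 8 = 1·5 + 3, 5 = 1·3 + 2, 3 = 1·2 + 1, 2 = 2·1 + 0; back-substituting, 1 = 3 − 1·2 = 3 − (5 − 1·3) = −5 + 2·3 = −5 + 2·(8 − 1·5) = 2·8 − 3·5 = 2·8 − 3·(13 − 1·8) = −3·13 + 5·8 = −3·13 + 5·(21 − 1·13) = 5·21 − 8·13 = 5·21 − 8·(76 − 3·21) = −8·76 + 29·21. Hence 21·29 ≡ 1, so 21⁻¹ ≡ 29 (mod 76).
Multiplying by 29: t ≡ 29·32 = 928 ≡ 16 (mod 76).
Taking t = 16 gives x = 11 + 21·16 = 347.
Indeed 347 ≡ 11 (mod 21) and 347 ≡ 43 (mod 76).

x = 347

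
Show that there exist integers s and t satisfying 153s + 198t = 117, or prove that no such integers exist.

s = 15, t = -11

Since gcd(153, 198) = 9 and 117 = 9·13, Bézout's identity guarantees a solution.
Dividing through by 9 reduces the equation to 17s + 22t = 13.
Euclidean algorithm: 22 = 1·17 + 5, 17 = 3·5 + 2, 5 = 2·2 + 1, 2 = 2·1 + 0.
Working back up the chain: 1 = 5 − 2·2 = 5 − 2·(17 − 3·5) = −2·17 + 7·5 = −2·17 + 7·(22 − 1·17) = 7·22 − 9·17. So 17·(-9) + 22·7 = 1.
Scaling by 13 gives the particular solution (s, t) = (-117, 91).
The general solution is s = -117 + 22k, t = 91 − 17k; taking k = 6 gives the smaller pair s = 15, t = -11.
Check: 153·15 + 198·(-11) = 2295 − 2178 = 117. ✓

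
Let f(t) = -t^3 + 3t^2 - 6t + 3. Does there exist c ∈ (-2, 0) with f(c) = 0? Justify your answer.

Evaluate at the endpoints: f(-2) = 35, f(0) = 3 — same sign (positive).
f'(t) = -3t^2 + 6t - 6 has discriminant 6² − 4·(-3)·(-6) = -36 < 0, so f' has no real roots and is negative for every real t.
So f is strictly decreasing; between -2 and 0 its values lie between f(-2) = 35 and f(0) = 3, all positive. Therefore f has no root in (-2, 0).

f has no root in that interval.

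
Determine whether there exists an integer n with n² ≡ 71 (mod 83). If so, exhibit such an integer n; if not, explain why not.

There is no such integer.

83 is prime, so by Euler's criterion 71 is a square mod 83 iff 71^((83−1)/2) = 71^41 ≡ 1 (mod 83).
Repeated squaring mod 83: 71^2 = 5041 ≡ 61; 71^4 ≡ 61² = 3721 ≡ 69; 71^8 ≡ 69² = 4761 ≡ 30; 71^16 ≡ 30² = 900 ≡ 70; 71^32 ≡ 70² = 4900 ≡ 3.
Since 41 = 32 + 8 + 1, 71^41 ≡ 3 · 30 · 71; multiplying out mod 83: 3·30 = 90 ≡ 7, then 7·71 = 497 ≡ 82. Thus 71^41 ≡ 82 ≡ −1 (mod 83).
By Euler's criterion 71 is a quadratic non-residue mod 83: no n satisfies n² ≡ 71 (mod 83).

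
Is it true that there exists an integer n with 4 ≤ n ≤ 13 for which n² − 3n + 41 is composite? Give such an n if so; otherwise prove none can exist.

At n = 10: 10² − 3·10 + 41 = 111 = 3·37, which is composite.

n = 10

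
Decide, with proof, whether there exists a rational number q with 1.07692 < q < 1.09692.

q = 12/11

Scale by 11: the interval becomes (11.84612, 12.06612), which contains the integer 12.
So q = 12/11 works: it is a ratio of integers, and dividing 11·1.07692 < 12 < 11·1.09692 through by 11 gives 1.07692 < 12/11 < 1.09692.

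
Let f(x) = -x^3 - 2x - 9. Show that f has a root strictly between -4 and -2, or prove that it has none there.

f has no root in that interval.

f(-4) = 63 and f(-2) = 3, both positive.
f'(x) = -3x^2 - 2 has discriminant 0² − 4·(-3)·(-2) = -24 < 0, so f' has no real roots and is negative for every real x.
So f is strictly decreasing; between -4 and -2 its values lie between f(-4) = 63 and f(-2) = 3, all positive. Therefore f has no root in (-4, -2).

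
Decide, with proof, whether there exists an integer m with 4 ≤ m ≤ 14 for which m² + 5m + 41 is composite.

At m = 7: 7² + 5·7 + 41 = 125 = 5·25, which is composite.

m = 7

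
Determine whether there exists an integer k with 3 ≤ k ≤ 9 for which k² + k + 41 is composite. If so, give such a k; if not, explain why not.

There is no such integer k in that range.

The values for k = 3, 4, …, 9 are 53, 61, 71, 83, 97, 113, 131, and each of these is prime.
So no value in the range makes the expression composite.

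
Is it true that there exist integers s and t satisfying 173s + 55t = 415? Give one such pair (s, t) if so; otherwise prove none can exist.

Since gcd(173, 55) = 1, every integer is an integer combination of 173 and 55.
Euclidean algorithm: 173 = 3·55 + 8, 55 = 6·8 + 7, 8 = 1·7 + 1, 7 = 7·1 + 0.
Working back up the chain: 1 = 8 − 1·7 = 8 − (55 − 6·8) = −55 + 7·8 = −55 + 7·(173 − 3·55) = 7·173 − 22·55. So 173·7 + 55·(-22) = 1.
Scaling by 415 gives the particular solution (s, t) = (2905, -9130).
The general solution is s = 2905 + 55k, t = -9130 − 173k; taking k = -52 gives the smaller pair s = 45, t = -134.
Check: 173·45 + 55·(-134) = 7785 − 7370 = 415. ✓

s = 45, t = -134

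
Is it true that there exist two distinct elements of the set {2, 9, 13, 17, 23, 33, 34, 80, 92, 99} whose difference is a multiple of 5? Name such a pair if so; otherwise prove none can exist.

2 and 17 are such a pair.

2 mod 5 = 2 and 17 mod 5 = 2, so 17 − 2 = 15 = 3·5.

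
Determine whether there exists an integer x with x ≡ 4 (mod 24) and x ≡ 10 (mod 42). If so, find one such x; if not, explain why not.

x = 52

gcd(24, 42) = 6. A simultaneous solution exists iff 4 ≡ 10 (mod 6); here 4 mod 6 = 4 = 10 mod 6, so it does.
Step through x = 4, 4 + 24, 4 + 2·24, …: the values 4, 28, 52 reduce mod 42 to 4, 28, 10. The value 52 hits 10.
Verify: 52 = 2·24 + 4 and 52 = 1·42 + 10. ✓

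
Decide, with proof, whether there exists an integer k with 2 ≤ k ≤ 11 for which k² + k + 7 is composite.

At k = 10: 10² + 10 + 7 = 117 = 3·39, which is composite.

k = 10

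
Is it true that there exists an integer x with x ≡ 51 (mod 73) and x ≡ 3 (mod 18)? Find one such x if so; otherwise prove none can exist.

Since 73 and 18 share no common factor, CRT says the pair of congruences has a solution (unique mod 1314).
Write x = 51 + 73t and require 51 + 73t ≡ 3 (mod 18), i.e. 73t ≡ 6 (mod 18).
73 ≡ 1 (mod 18), so this reads 1t ≡ 6 (mod 18). So t ≡ 6 (mod 18).
With t = 6: x = 51 + 73·6 = 489.
Indeed 489 ≡ 51 (mod 73) and 489 ≡ 3 (mod 18).

x = 489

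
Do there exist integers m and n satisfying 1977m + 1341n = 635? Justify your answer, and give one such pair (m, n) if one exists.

gcd(1977, 1341) = 3, so every integer of the form 1977m + 1341n is a multiple of 3.
However 635 leaves remainder 2 on division by 3.
So the equation is unsolvable over ℤ.

No, no such integers exist.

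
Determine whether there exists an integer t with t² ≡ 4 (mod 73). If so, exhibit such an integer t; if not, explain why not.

t = 71 works: 71² = 5041, and 5041 − 4 = 5037 = 69·73.

t = 71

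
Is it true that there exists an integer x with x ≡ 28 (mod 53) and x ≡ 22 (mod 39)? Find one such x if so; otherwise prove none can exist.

Since 53 and 39 share no common factor, CRT says the pair of congruences has a solution (unique mod 2067).
Write x = 28 + 53t and require 28 + 53t ≡ 22 (mod 39), i.e. 53t ≡ 33 (mod 39).
53 ≡ 14 (mod 39), so this reads 14t ≡ 33 (mod 39). Since 14·14 = 196 = 5·39 + 1, the inverse of 14 mod 39 is 14.
Multiplying by 14: t ≡ 14·33 = 462 ≡ 33 (mod 39).
Taking t = 33 gives x = 28 + 53·33 = 1777.
Indeed 1777 ≡ 28 (mod 53) and 1777 ≡ 22 (mod 39).

x = 1777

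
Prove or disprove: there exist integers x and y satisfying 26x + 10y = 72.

x = 2, y = 2

gcd(26, 10) = 2, and 2 divides 72, so integer solutions exist.
Dividing through by 2 reduces the equation to 13x + 5y = 36.
Euclidean algorithm: 13 = 2·5 + 3, 5 = 1·3 + 2, 3 = 1·2 + 1, 2 = 2·1 + 0.
Back-substituting, 1 = 3 − 1·2 = 3 − (5 − 1·3) = −5 + 2·3 = −5 + 2·(13 − 2·5) = 2·13 − 5·5; that is, 13·2 + 5·(-5) = 1.
Scaling by 36 gives the particular solution (x, y) = (72, -180).
Shifting by a multiple of (5, −13) keeps it a solution: x = 72 − 14·5 = 2, y = -180 + 14·13 = 2.
Indeed 26·2 + 10·2 = 52 + 20 = 72.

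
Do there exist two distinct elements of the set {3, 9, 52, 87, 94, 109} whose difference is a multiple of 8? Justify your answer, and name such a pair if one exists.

No such pair exists.

Residues mod 8: 3↦3, 9↦1, 52↦4, 87↦7, 94↦6, 109↦5.
All 6 residues are distinct, so no two elements differ by a multiple of 8.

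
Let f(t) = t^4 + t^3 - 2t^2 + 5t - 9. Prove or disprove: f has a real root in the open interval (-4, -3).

No.

f(-4) = 131 and f(-3) = 12, both positive, so a sign-change argument is unavailable; we show f keeps this sign on the whole interval.
Substitute t = -3 − u, where 0 < u < 1 on the interval. Expanding, f(-3 − u) = u^4 + 11u^3 + 43u^2 + 64u + 12.
The nonzero coefficients here are all positive, so for u > 0 every term is positive (or zero), and the constant term 12 is strictly positive.
Therefore f(t) > 0 throughout (-4, -3), and f has no zero there.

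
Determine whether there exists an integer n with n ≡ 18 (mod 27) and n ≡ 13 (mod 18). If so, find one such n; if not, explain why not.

No, no such integer exists.

Reduce both congruences modulo 9, which divides 27 and 18: they say n ≡ 18 (mod 9) and n ≡ 13 (mod 9).
These are incompatible: 18 − 13 = 5 is not divisible by 9.
Therefore no such n exists.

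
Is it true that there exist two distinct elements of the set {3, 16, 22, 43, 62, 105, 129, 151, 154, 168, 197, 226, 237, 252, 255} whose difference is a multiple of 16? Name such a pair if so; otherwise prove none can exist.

No, no such pair exists.

Two integers differ by a multiple of 16 exactly when they have the same residue mod 16. The residues are 3↦3, 16↦0, 22↦6, 43↦11, 62↦14, 105↦9, 129↦1, 151↦7, 154↦10, 168↦8, 197↦5, 226↦2, 237↦13, 252↦12, 255↦15.
No residue repeats among the 15 elements, so no pair has difference ≡ 0 (mod 16).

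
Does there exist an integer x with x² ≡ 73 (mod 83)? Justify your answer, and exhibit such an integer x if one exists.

Apply Euler's criterion with the prime 83: 73 is a quadratic residue iff 73^41 ≡ 1 (mod 83), and a non-residue iff it is ≡ −1.
Repeated squaring mod 83: 73^2 = 5329 ≡ 17; 73^4 ≡ 17² = 289 ≡ 40; 73^8 ≡ 40² = 1600 ≡ 23; 73^16 ≡ 23² = 529 ≡ 31; 73^32 ≡ 31² = 961 ≡ 48.
Since 41 = 32 + 8 + 1, 73^41 ≡ 48 · 23 · 73; multiplying out mod 83: 48·23 = 1104 ≡ 25, then 25·73 = 1825 ≡ 82. Thus 73^41 ≡ 82 ≡ −1 (mod 83).
By Euler's criterion 73 is a quadratic non-residue mod 83: no x satisfies x² ≡ 73 (mod 83).

No, no such integer exists.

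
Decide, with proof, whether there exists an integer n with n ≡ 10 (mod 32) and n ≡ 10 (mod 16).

The moduli are not coprime: gcd(32, 16) = 16. Compatibility requires 16 ∣ (10 − 10) = 0, which holds, so solutions exist.
The smallest candidate n = 10 works directly: 10 ≡ 10 (mod 16).
Verify: 10 = 0·32 + 10 and 10 = 0·16 + 10. ✓

n = 10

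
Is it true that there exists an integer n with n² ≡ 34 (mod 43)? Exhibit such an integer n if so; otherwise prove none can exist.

Apply Euler's criterion with the prime 43: 34 is a quadratic residue iff 34^21 ≡ 1 (mod 43), and a non-residue iff it is ≡ −1.
Repeated squaring mod 43: 34^2 = 1156 ≡ 38; 34^4 ≡ 38² = 1444 ≡ 25; 34^8 ≡ 25² = 625 ≡ 23; 34^16 ≡ 23² = 529 ≡ 13.
Since 21 = 16 + 4 + 1, 34^21 ≡ 13 · 25 · 34; multiplying out mod 43: 13·25 = 325 ≡ 24, then 24·34 = 816 ≡ 42. Thus 34^21 ≡ 42 ≡ −1 (mod 43).
By Euler's criterion 34 is a quadratic non-residue mod 43: no n satisfies n² ≡ 34 (mod 43).

No, no such integer exists.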